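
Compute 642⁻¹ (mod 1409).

By the extended Euclidean algorithm:
1409 = 2·642 + 125
642 = 5·125 + 17
125 = 7·17 + 6
17 = 2·6 + 5
6 = 1·5 + 1
5 = 5·1 + 0
gcd(642, 1409) = 1, so the inverse exists.
Bézout: 1 = 113·1409 − 248·642.
So 642⁻¹ ≡ −248 ≡ 1161 (mod 1409).

1161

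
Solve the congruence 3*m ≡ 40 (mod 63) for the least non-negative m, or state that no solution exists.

no solution

gcd(3, 63) = 3, and 3 does not divide 40.
So the congruence has no solution.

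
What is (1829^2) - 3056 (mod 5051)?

3474

(1829)^2 ≡ 1479 (mod 5051)
1479 - 3056 = -1577 ≡ 3474 (mod 5051)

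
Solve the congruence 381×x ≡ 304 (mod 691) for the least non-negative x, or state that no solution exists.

gcd(381, 691) = 1, so a unique solution mod 691 exists.
381⁻¹ ≡ 292 (mod 691).
x ≡ 292×304 ≡ 320 (mod 691).

320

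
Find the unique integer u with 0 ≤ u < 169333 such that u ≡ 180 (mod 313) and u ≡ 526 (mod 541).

313⁻¹ mod 541: 313·401 ≡ 1 (mod 541), so 313⁻¹ ≡ 401.
u = 180 + 313·((526 − 180)·401 mod 541) = 180 + 313·250 = 78430.

78430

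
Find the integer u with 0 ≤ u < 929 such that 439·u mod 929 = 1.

Apply the Euclidean algorithm and back-substitute:
929 = 2*439 + 51
439 = 8*51 + 31
51 = 1*31 + 20
31 = 1*20 + 11
20 = 1*11 + 9
11 = 1*9 + 2
9 = 4*2 + 1
2 = 2*1 + 0
gcd(439, 929) = 1, so the inverse exists.
Back-substitute for 1:
1 = 1*9 − 4*2
  = −4*11 + 5*9
  = 5*20 − 9*11
  = −9*31 + 14*20
  = 14*51 − 23*31
  = −23*439 + 198*51
  = 198*929 − 419*439
So 439⁻¹ ≡ −419 ≡ 510 (mod 929).

510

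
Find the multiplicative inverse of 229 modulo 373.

158

373 = 1*229 + 144
229 = 1*144 + 85
144 = 1*85 + 59
85 = 1*59 + 26
59 = 2*26 + 7
26 = 3*7 + 5
7 = 1*5 + 2
5 = 2*2 + 1
2 = 2*1 + 0
gcd(229, 373) = 1, so the inverse exists.
Back-substitute for 1:
1 = 1*5 − 2*2
  = −2*7 + 3*5
  = 3*26 − 11*7
  = −11*59 + 25*26
  = 25*85 − 36*59
  = −36*144 + 61*85
  = 61*229 − 97*144
  = −97*373 + 158*229
So 229⁻¹ ≡ 158 (mod 373).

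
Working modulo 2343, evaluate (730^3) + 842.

(730)^3 ≡ 1681 (mod 2343)
1681 + 842 = 2523 ≡ 180 (mod 2343)

180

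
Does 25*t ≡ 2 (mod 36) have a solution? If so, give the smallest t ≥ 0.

gcd(25, 36) = 1, so a unique solution mod 36 exists.
25⁻¹ ≡ 13 (mod 36).
t ≡ 13*2 ≡ 26 (mod 36).

26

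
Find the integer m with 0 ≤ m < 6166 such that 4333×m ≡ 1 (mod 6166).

3707

6166 = 1×4333 + 1833
4333 = 2×1833 + 667
1833 = 2×667 + 499
667 = 1×499 + 168
499 = 2×168 + 163
168 = 1×163 + 5
163 = 32×5 + 3
5 = 1×3 + 2
3 = 1×2 + 1
2 = 2×1 + 0
gcd(4333, 6166) = 1, so the inverse exists.
Bézout: 1 = 1728×6166 − 2459×4333.
So 4333⁻¹ ≡ −2459 ≡ 3707 (mod 6166).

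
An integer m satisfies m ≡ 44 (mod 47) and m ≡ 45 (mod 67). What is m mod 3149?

47⁻¹ mod 67: 47*10 ≡ 1 (mod 67), so 47⁻¹ ≡ 10.
m = 44 + 47*((45 − 44)*10 mod 67) = 44 + 47*10 = 514.
Check: 514 mod 47 = 44, 514 mod 67 = 45. ✓

514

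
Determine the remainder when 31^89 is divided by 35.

26

By square-and-multiply:
89 in binary is 1011001, i.e. 89 = 64 + 16 + 8 + 1.
31^1 ≡ 31 (mod 35)
31^2 ≡ 31^2 = 961 ≡ 16 (mod 35)
31^4 ≡ 16^2 = 256 ≡ 11 (mod 35)
31^8 ≡ 11^2 = 121 ≡ 16 (mod 35)
31^16 ≡ 16^2 = 256 ≡ 11 (mod 35)
31^32 ≡ 11^2 = 121 ≡ 16 (mod 35)
31^64 ≡ 16^2 = 256 ≡ 11 (mod 35)
31^89 = 31^64 · 31^16 · 31^8 · 31^1 ≡ 11 · 11 · 16 · 31 (mod 35).
Accumulate the product:
11 · 11 = 121 ≡ 16
16 · 16 = 256 ≡ 11
11 · 31 = 341 ≡ 26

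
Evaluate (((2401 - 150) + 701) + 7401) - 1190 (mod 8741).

422

2401 - 150 = 2251
2251 + 701 = 2952
2952 + 7401 = 10353 ≡ 1612 (mod 8741)
1612 - 1190 = 422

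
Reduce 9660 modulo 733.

9660 = 13×733 + 131, so 9660 ≡ 131 (mod 733).

131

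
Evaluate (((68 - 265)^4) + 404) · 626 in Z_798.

102

68 - 265 = -197 ≡ 601 (mod 798)
(601)^4 ≡ 463 (mod 798)
463 + 404 = 867 ≡ 69 (mod 798)
69 · 626 = 43194 ≡ 102 (mod 798)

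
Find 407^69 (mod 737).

594

69 in binary is 1000101, i.e. 69 = 64 + 4 + 1.
407^1 ≡ 407 (mod 737)
407^2 ≡ 407^2 = 165649 ≡ 561 (mod 737)
407^4 ≡ 561^2 = 314721 ≡ 22 (mod 737)
407^8 ≡ 22^2 = 484 (mod 737)
407^16 ≡ 484^2 = 234256 ≡ 627 (mod 737)
407^32 ≡ 627^2 = 393129 ≡ 308 (mod 737)
407^64 ≡ 308^2 = 94864 ≡ 528 (mod 737)
407^69 = 407^64 × 407^4 × 407^1 ≡ 528 × 22 × 407 (mod 737).
Accumulate the product:
528 × 22 = 11616 ≡ 561
561 × 407 = 228327 ≡ 594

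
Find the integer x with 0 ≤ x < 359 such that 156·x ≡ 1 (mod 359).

168

359 = 2*156 + 47
156 = 3*47 + 15
47 = 3*15 + 2
15 = 7*2 + 1
2 = 2*1 + 0
gcd(156, 359) = 1, so the inverse exists.
Bézout: 1 = −73*359 + 168*156.
So 156⁻¹ ≡ 168 (mod 359).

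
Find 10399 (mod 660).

10399 = 15·660 + 499, so 10399 ≡ 499 (mod 660).

499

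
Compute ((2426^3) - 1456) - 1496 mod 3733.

507

(2426)^3 ≡ 3459 (mod 3733)
3459 - 1456 = 2003
2003 - 1496 = 507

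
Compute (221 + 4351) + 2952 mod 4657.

221 + 4351 = 4572
4572 + 2952 = 7524 ≡ 2867 (mod 4657)

2867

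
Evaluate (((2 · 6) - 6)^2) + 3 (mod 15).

9

2 · 6 = 12
12 - 6 = 6
(6)^2 ≡ 6 (mod 15)
6 + 3 = 9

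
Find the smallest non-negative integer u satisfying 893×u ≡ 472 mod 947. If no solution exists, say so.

342

gcd(893, 947) = 1, so a unique solution mod 947 exists.
893⁻¹ ≡ 719 (mod 947).
u ≡ 719×472 ≡ 342 (mod 947).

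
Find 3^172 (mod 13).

Compute successive squares:
3^1 ≡ 3 (mod 13)
3^2 ≡ 3^2 = 9 (mod 13)
3^4 ≡ 9^2 = 81 ≡ 3 (mod 13)
3^8 ≡ 3^2 = 9 (mod 13)
3^16 ≡ 9^2 = 81 ≡ 3 (mod 13)
3^32 ≡ 3^2 = 9 (mod 13)
3^64 ≡ 9^2 = 81 ≡ 3 (mod 13)
3^128 ≡ 3^2 = 9 (mod 13)
3^172 = 3^128 × 3^32 × 3^8 × 3^4 ≡ 9 × 9 × 9 × 3 (mod 13).
Accumulate the product:
9 × 9 = 81 ≡ 3
3 × 9 = 27 ≡ 1
1 × 3 = 3

3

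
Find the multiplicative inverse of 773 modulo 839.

839 = 1·773 + 66
773 = 11·66 + 47
66 = 1·47 + 19
47 = 2·19 + 9
19 = 2·9 + 1
9 = 9·1 + 0
gcd(773, 839) = 1, so the inverse exists.
Back-substitute for 1:
1 = 1·19 − 2·9
  = −2·47 + 5·19
  = 5·66 − 7·47
  = −7·773 + 82·66
  = 82·839 − 89·773
So 773⁻¹ ≡ −89 ≡ 750 (mod 839).

750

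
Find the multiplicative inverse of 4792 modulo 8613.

8613 = 1×4792 + 3821
4792 = 1×3821 + 971
3821 = 3×971 + 908
971 = 1×908 + 63
908 = 14×63 + 26
63 = 2×26 + 11
26 = 2×11 + 4
11 = 2×4 + 3
4 = 1×3 + 1
3 = 3×1 + 0
gcd(4792, 8613) = 1, so the inverse exists.
Back-substitute for 1:
1 = 1×4 − 1×3
  = −1×11 + 3×4
  = 3×26 − 7×11
  = −7×63 + 17×26
  = 17×908 − 245×63
  = −245×971 + 262×908
  = 262×3821 − 1031×971
  = −1031×4792 + 1293×3821
  = 1293×8613 − 2324×4792
So 4792⁻¹ ≡ −2324 ≡ 6289 (mod 8613).

6289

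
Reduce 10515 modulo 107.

10515 = 98·107 + 29, so 10515 ≡ 29 (mod 107).

29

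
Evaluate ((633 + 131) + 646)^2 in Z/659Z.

633 + 131 = 764 ≡ 105 (mod 659)
105 + 646 = 751 ≡ 92 (mod 659)
(92)^2 ≡ 556 (mod 659)

556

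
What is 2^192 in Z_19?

11

192 in binary is 11000000, i.e. 192 = 128 + 64.
2^1 ≡ 2 (mod 19)
2^2 ≡ 2^2 = 4 (mod 19)
2^4 ≡ 4^2 = 16 (mod 19)
2^8 ≡ 16^2 = 256 ≡ 9 (mod 19)
2^16 ≡ 9^2 = 81 ≡ 5 (mod 19)
2^32 ≡ 5^2 = 25 ≡ 6 (mod 19)
2^64 ≡ 6^2 = 36 ≡ 17 (mod 19)
2^128 ≡ 17^2 = 289 ≡ 4 (mod 19)
2^192 = 2^128 · 2^64 ≡ 4 · 17 (mod 19).
4 · 17 = 68 ≡ 11 (mod 19).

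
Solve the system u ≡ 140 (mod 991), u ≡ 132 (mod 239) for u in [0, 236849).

991⁻¹ mod 239: 991*41 ≡ 1 (mod 239), so 991⁻¹ ≡ 41.
u = 140 + 991*((132 − 140)*41 mod 239) = 140 + 991*150 = 148790.
Check: 148790 mod 991 = 140, 148790 mod 239 = 132. ✓

148790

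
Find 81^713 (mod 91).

9

713 in binary is 1011001001, i.e. 713 = 512 + 128 + 64 + 8 + 1.
81^1 ≡ 81 (mod 91)
81^2 ≡ 81^2 = 6561 ≡ 9 (mod 91)
81^4 ≡ 9^2 = 81 (mod 91)
81^8 ≡ 81^2 = 6561 ≡ 9 (mod 91)
81^16 ≡ 9^2 = 81 (mod 91)
81^32 ≡ 81^2 = 6561 ≡ 9 (mod 91)
81^64 ≡ 9^2 = 81 (mod 91)
81^128 ≡ 81^2 = 6561 ≡ 9 (mod 91)
81^256 ≡ 9^2 = 81 (mod 91)
81^512 ≡ 81^2 = 6561 ≡ 9 (mod 91)
81^713 = 81^512 × 81^128 × 81^64 × 81^8 × 81^1 ≡ 9 × 9 × 81 × 9 × 81 (mod 91).
Accumulate the product:
9 × 9 = 81
81 × 81 = 6561 ≡ 9
9 × 9 = 81
81 × 81 = 6561 ≡ 9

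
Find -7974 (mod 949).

567

-7974 = -9×949 + 567, so -7974 ≡ 567 (mod 949).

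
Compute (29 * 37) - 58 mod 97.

29 * 37 = 1073 ≡ 6 (mod 97)
6 - 58 = -52 ≡ 45 (mod 97)

45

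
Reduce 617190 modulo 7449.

617190 = 82×7449 + 6372, so 617190 ≡ 6372 (mod 7449).

6372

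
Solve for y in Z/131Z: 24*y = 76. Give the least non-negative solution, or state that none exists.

25

gcd(24, 131) = 1, so a unique solution mod 131 exists.
24⁻¹ ≡ 71 (mod 131).
y ≡ 71*76 ≡ 25 (mod 131).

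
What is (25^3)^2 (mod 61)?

(25)^3 ≡ 9 (mod 61)
(9)^2 ≡ 20 (mod 61)

20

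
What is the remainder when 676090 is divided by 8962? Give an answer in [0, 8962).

3940

676090 = 75·8962 + 3940, so 676090 ≡ 3940 (mod 8962).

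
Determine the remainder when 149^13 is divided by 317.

By square-and-multiply:
149^1 ≡ 149 (mod 317)
149^2 ≡ 149^2 = 22201 ≡ 11 (mod 317)
149^4 ≡ 11^2 = 121 (mod 317)
149^8 ≡ 121^2 = 14641 ≡ 59 (mod 317)
149^13 = 149^8 * 149^4 * 149^1 ≡ 59 * 121 * 149 (mod 317).
Accumulate the product:
59 * 121 = 7139 ≡ 165
165 * 149 = 24585 ≡ 176

176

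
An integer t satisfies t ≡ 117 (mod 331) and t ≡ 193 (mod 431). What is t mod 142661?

331⁻¹ mod 431: 331×306 ≡ 1 (mod 431), so 331⁻¹ ≡ 306.
t = 117 + 331×((193 − 117)×306 mod 431) = 117 + 331×413 = 136820.
Check: 136820 mod 331 = 117, 136820 mod 431 = 193. ✓

136820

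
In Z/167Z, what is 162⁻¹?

167 = 1×162 + 5
162 = 32×5 + 2
5 = 2×2 + 1
2 = 2×1 + 0
gcd(162, 167) = 1, so the inverse exists.
Bézout: 1 = 65×167 − 67×162.
So 162⁻¹ ≡ −67 ≡ 100 (mod 167).

100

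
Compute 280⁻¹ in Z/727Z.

148

Run the extended Euclidean algorithm:
727 = 2·280 + 167
280 = 1·167 + 113
167 = 1·113 + 54
113 = 2·54 + 5
54 = 10·5 + 4
5 = 1·4 + 1
4 = 4·1 + 0
gcd(280, 727) = 1, so the inverse exists.
Bézout: 1 = −57·727 + 148·280.
So 280⁻¹ ≡ 148 (mod 727).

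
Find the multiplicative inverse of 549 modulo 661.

360

Run the extended Euclidean algorithm:
661 = 1*549 + 112
549 = 4*112 + 101
112 = 1*101 + 11
101 = 9*11 + 2
11 = 5*2 + 1
2 = 2*1 + 0
gcd(549, 661) = 1, so the inverse exists.
Bézout: 1 = 250*661 − 301*549.
So 549⁻¹ ≡ −301 ≡ 360 (mod 661).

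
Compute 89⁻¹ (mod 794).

Apply the Euclidean algorithm and back-substitute:
794 = 8·89 + 82
89 = 1·82 + 7
82 = 11·7 + 5
7 = 1·5 + 2
5 = 2·2 + 1
2 = 2·1 + 0
gcd(89, 794) = 1, so the inverse exists.
Bézout: 1 = 38·794 − 339·89.
So 89⁻¹ ≡ −339 ≡ 455 (mod 794).

455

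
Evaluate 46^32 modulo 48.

Compute successive squares:
46^1 ≡ 46 (mod 48)
46^2 ≡ 46^2 = 2116 ≡ 4 (mod 48)
46^4 ≡ 4^2 = 16 (mod 48)
46^8 ≡ 16^2 = 256 ≡ 16 (mod 48)
46^16 ≡ 16^2 = 256 ≡ 16 (mod 48)
46^32 ≡ 16^2 = 256 ≡ 16 (mod 48)
So 46^32 ≡ 16 (mod 48).

16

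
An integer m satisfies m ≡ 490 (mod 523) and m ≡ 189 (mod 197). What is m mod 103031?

523⁻¹ mod 197: 523*84 ≡ 1 (mod 197), so 523⁻¹ ≡ 84.
m = 490 + 523*((189 − 490)*84 mod 197) = 490 + 523*129 = 67957.
Check: 67957 mod 523 = 490, 67957 mod 197 = 189. ✓

67957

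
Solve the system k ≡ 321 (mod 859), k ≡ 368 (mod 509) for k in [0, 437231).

209058

859⁻¹ mod 509: 859*16 ≡ 1 (mod 509), so 859⁻¹ ≡ 16.
k = 321 + 859*((368 − 321)*16 mod 509) = 321 + 859*243 = 209058.
Check: 209058 mod 859 = 321, 209058 mod 509 = 368. ✓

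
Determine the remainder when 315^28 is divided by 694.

Using repeated squaring:
28 in binary is 11100, i.e. 28 = 16 + 8 + 4.
315^1 ≡ 315 (mod 694)
315^2 ≡ 315^2 = 99225 ≡ 677 (mod 694)
315^4 ≡ 677^2 = 458329 ≡ 289 (mod 694)
315^8 ≡ 289^2 = 83521 ≡ 241 (mod 694)
315^16 ≡ 241^2 = 58081 ≡ 479 (mod 694)
315^28 = 315^16 * 315^8 * 315^4 ≡ 479 * 241 * 289 (mod 694).
Accumulate the product:
479 * 241 = 115439 ≡ 235
235 * 289 = 67915 ≡ 597

597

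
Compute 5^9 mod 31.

1

Compute successive squares:
5^1 ≡ 5 (mod 31)
5^2 ≡ 5^2 = 25 (mod 31)
5^4 ≡ 25^2 = 625 ≡ 5 (mod 31)
5^8 ≡ 5^2 = 25 (mod 31)
5^9 = 5^8 × 5^1 ≡ 25 × 5 (mod 31).
25 × 5 = 125 ≡ 1 (mod 31).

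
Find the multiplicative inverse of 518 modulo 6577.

Apply the Euclidean algorithm and back-substitute:
6577 = 12*518 + 361
518 = 1*361 + 157
361 = 2*157 + 47
157 = 3*47 + 16
47 = 2*16 + 15
16 = 1*15 + 1
15 = 15*1 + 0
gcd(518, 6577) = 1, so the inverse exists.
Bézout: 1 = −33*6577 + 419*518.
So 518⁻¹ ≡ 419 (mod 6577).

419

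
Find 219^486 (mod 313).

By square-and-multiply:
486 in binary is 111100110, i.e. 486 = 256 + 128 + 64 + 32 + 4 + 2.
219^1 ≡ 219 (mod 313)
219^2 ≡ 219^2 = 47961 ≡ 72 (mod 313)
219^4 ≡ 72^2 = 5184 ≡ 176 (mod 313)
219^8 ≡ 176^2 = 30976 ≡ 302 (mod 313)
219^16 ≡ 302^2 = 91204 ≡ 121 (mod 313)
219^32 ≡ 121^2 = 14641 ≡ 243 (mod 313)
219^64 ≡ 243^2 = 59049 ≡ 205 (mod 313)
219^128 ≡ 205^2 = 42025 ≡ 83 (mod 313)
219^256 ≡ 83^2 = 6889 ≡ 3 (mod 313)
219^486 = 219^256 * 219^128 * 219^64 * 219^32 * 219^4 * 219^2 ≡ 3 * 83 * 205 * 243 * 176 * 72 (mod 313).
Accumulate the product:
3 * 83 = 249
249 * 205 = 51045 ≡ 26
26 * 243 = 6318 ≡ 58
58 * 176 = 10208 ≡ 192
192 * 72 = 13824 ≡ 52

52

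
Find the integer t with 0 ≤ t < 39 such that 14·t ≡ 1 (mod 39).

39 = 2×14 + 11
14 = 1×11 + 3
11 = 3×3 + 2
3 = 1×2 + 1
2 = 2×1 + 0
gcd(14, 39) = 1, so the inverse exists.
Bézout: 1 = −5×39 + 14×14.
So 14⁻¹ ≡ 14 (mod 39).

14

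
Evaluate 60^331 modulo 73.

331 in binary is 101001011, i.e. 331 = 256 + 64 + 8 + 2 + 1.
60^1 ≡ 60 (mod 73)
60^2 ≡ 60^2 = 3600 ≡ 23 (mod 73)
60^4 ≡ 23^2 = 529 ≡ 18 (mod 73)
60^8 ≡ 18^2 = 324 ≡ 32 (mod 73)
60^16 ≡ 32^2 = 1024 ≡ 2 (mod 73)
60^32 ≡ 2^2 = 4 (mod 73)
60^64 ≡ 4^2 = 16 (mod 73)
60^128 ≡ 16^2 = 256 ≡ 37 (mod 73)
60^256 ≡ 37^2 = 1369 ≡ 55 (mod 73)
60^331 = 60^256 × 60^64 × 60^8 × 60^2 × 60^1 ≡ 55 × 16 × 32 × 23 × 60 (mod 73).
Accumulate the product:
55 × 16 = 880 ≡ 4
4 × 32 = 128 ≡ 55
55 × 23 = 1265 ≡ 24
24 × 60 = 1440 ≡ 53

53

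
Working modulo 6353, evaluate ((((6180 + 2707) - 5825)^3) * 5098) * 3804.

6180 + 2707 = 8887 ≡ 2534 (mod 6353)
2534 - 5825 = -3291 ≡ 3062 (mod 6353)
(3062)^3 ≡ 2155 (mod 6353)
2155 * 5098 = 10986190 ≡ 1853 (mod 6353)
1853 * 3804 = 7048812 ≡ 3335 (mod 6353)

3335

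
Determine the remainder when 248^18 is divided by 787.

248^1 ≡ 248 (mod 787)
248^2 ≡ 248^2 = 61504 ≡ 118 (mod 787)
248^4 ≡ 118^2 = 13924 ≡ 545 (mod 787)
248^8 ≡ 545^2 = 297025 ≡ 326 (mod 787)
248^16 ≡ 326^2 = 106276 ≡ 31 (mod 787)
248^18 = 248^16 × 248^2 ≡ 31 × 118 (mod 787).
31 × 118 = 3658 ≡ 510 (mod 787).

510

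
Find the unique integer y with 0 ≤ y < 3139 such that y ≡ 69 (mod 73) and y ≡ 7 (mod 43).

1383

73⁻¹ mod 43: 73·33 ≡ 1 (mod 43), so 73⁻¹ ≡ 33.
y = 69 + 73·((7 − 69)·33 mod 43) = 69 + 73·18 = 1383.
Check: 1383 mod 73 = 69, 1383 mod 43 = 7. ✓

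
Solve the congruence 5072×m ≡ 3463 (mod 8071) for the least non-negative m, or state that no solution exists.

gcd(5072, 8071) = 1, so a unique solution mod 8071 exists.
5072⁻¹ ≡ 4419 (mod 8071).
m ≡ 4419×3463 ≡ 381 (mod 8071).

381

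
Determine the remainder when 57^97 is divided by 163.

Using repeated squaring:
97 in binary is 1100001, i.e. 97 = 64 + 32 + 1.
57^1 ≡ 57 (mod 163)
57^2 ≡ 57^2 = 3249 ≡ 152 (mod 163)
57^4 ≡ 152^2 = 23104 ≡ 121 (mod 163)
57^8 ≡ 121^2 = 14641 ≡ 134 (mod 163)
57^16 ≡ 134^2 = 17956 ≡ 26 (mod 163)
57^32 ≡ 26^2 = 676 ≡ 24 (mod 163)
57^64 ≡ 24^2 = 576 ≡ 87 (mod 163)
57^97 = 57^64 · 57^32 · 57^1 ≡ 87 · 24 · 57 (mod 163).
Accumulate the product:
87 · 24 = 2088 ≡ 132
132 · 57 = 7524 ≡ 26

26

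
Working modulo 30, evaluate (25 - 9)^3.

16

25 - 9 = 16
(16)^3 ≡ 16 (mod 30)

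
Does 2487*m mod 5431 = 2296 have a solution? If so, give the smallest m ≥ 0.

3674

gcd(2487, 5431) = 1, so a unique solution mod 5431 exists.
2487⁻¹ ≡ 3791 (mod 5431).
m ≡ 3791*2296 ≡ 3674 (mod 5431).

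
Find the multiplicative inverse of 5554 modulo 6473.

162

6473 = 1*5554 + 919
5554 = 6*919 + 40
919 = 22*40 + 39
40 = 1*39 + 1
39 = 39*1 + 0
gcd(5554, 6473) = 1, so the inverse exists.
Bézout: 1 = −139*6473 + 162*5554.
So 5554⁻¹ ≡ 162 (mod 6473).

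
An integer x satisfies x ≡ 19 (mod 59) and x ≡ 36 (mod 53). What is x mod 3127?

59⁻¹ mod 53: 59·9 ≡ 1 (mod 53), so 59⁻¹ ≡ 9.
x = 19 + 59·((36 − 19)·9 mod 53) = 19 + 59·47 = 2792.

2792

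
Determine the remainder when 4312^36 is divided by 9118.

6962

By square-and-multiply:
4312^1 ≡ 4312 (mod 9118)
4312^2 ≡ 4312^2 = 18593344 ≡ 1742 (mod 9118)
4312^4 ≡ 1742^2 = 3034564 ≡ 7388 (mod 9118)
4312^8 ≡ 7388^2 = 54582544 ≡ 2196 (mod 9118)
4312^16 ≡ 2196^2 = 4822416 ≡ 8112 (mod 9118)
4312^32 ≡ 8112^2 = 65804544 ≡ 9056 (mod 9118)
4312^36 = 4312^32 · 4312^4 ≡ 9056 · 7388 (mod 9118).
9056 · 7388 = 66905728 ≡ 6962 (mod 9118).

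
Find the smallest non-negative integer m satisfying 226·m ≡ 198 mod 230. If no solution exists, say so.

gcd(226, 230) = 2, and 2 | 198, so solutions exist.
Divide through by 2: 113·m ≡ 99 mod 115.
113⁻¹ ≡ 57 (mod 115).
m ≡ 57·99 ≡ 8 (mod 115).
The smallest non-negative solution is m = 8.

8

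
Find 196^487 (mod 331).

Using repeated squaring:
196^1 ≡ 196 (mod 331)
196^2 ≡ 196^2 = 38416 ≡ 20 (mod 331)
196^4 ≡ 20^2 = 400 ≡ 69 (mod 331)
196^8 ≡ 69^2 = 4761 ≡ 127 (mod 331)
196^16 ≡ 127^2 = 16129 ≡ 241 (mod 331)
196^32 ≡ 241^2 = 58081 ≡ 156 (mod 331)
196^64 ≡ 156^2 = 24336 ≡ 173 (mod 331)
196^128 ≡ 173^2 = 29929 ≡ 139 (mod 331)
196^256 ≡ 139^2 = 19321 ≡ 123 (mod 331)
196^487 = 196^256 × 196^128 × 196^64 × 196^32 × 196^4 × 196^2 × 196^1 ≡ 123 × 139 × 173 × 156 × 69 × 20 × 196 (mod 331).
Accumulate the product:
123 × 139 = 17097 ≡ 216
216 × 173 = 37368 ≡ 296
296 × 156 = 46176 ≡ 167
167 × 69 = 11523 ≡ 269
269 × 20 = 5380 ≡ 84
84 × 196 = 16464 ≡ 245

245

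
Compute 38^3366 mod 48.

By square-and-multiply:
3366 in binary is 110100100110, i.e. 3366 = 2048 + 1024 + 256 + 32 + 4 + 2.
38^1 ≡ 38 (mod 48)
38^2 ≡ 38^2 = 1444 ≡ 4 (mod 48)
38^4 ≡ 4^2 = 16 (mod 48)
38^8 ≡ 16^2 = 256 ≡ 16 (mod 48)
38^16 ≡ 16^2 = 256 ≡ 16 (mod 48)
38^32 ≡ 16^2 = 256 ≡ 16 (mod 48)
38^64 ≡ 16^2 = 256 ≡ 16 (mod 48)
38^128 ≡ 16^2 = 256 ≡ 16 (mod 48)
38^256 ≡ 16^2 = 256 ≡ 16 (mod 48)
38^512 ≡ 16^2 = 256 ≡ 16 (mod 48)
38^1024 ≡ 16^2 = 256 ≡ 16 (mod 48)
38^2048 ≡ 16^2 = 256 ≡ 16 (mod 48)
38^3366 = 38^2048 × 38^1024 × 38^256 × 38^32 × 38^4 × 38^2 ≡ 16 × 16 × 16 × 16 × 16 × 4 (mod 48).
Accumulate the product:
16 × 16 = 256 ≡ 16
16 × 16 = 256 ≡ 16
16 × 16 = 256 ≡ 16
16 × 16 = 256 ≡ 16
16 × 4 = 64 ≡ 16

16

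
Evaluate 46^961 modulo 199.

46^1 ≡ 46 (mod 199)
46^2 ≡ 46^2 = 2116 ≡ 126 (mod 199)
46^4 ≡ 126^2 = 15876 ≡ 155 (mod 199)
46^8 ≡ 155^2 = 24025 ≡ 145 (mod 199)
46^16 ≡ 145^2 = 21025 ≡ 130 (mod 199)
46^32 ≡ 130^2 = 16900 ≡ 184 (mod 199)
46^64 ≡ 184^2 = 33856 ≡ 26 (mod 199)
46^128 ≡ 26^2 = 676 ≡ 79 (mod 199)
46^256 ≡ 79^2 = 6241 ≡ 72 (mod 199)
46^512 ≡ 72^2 = 5184 ≡ 10 (mod 199)
46^961 = 46^512 * 46^256 * 46^128 * 46^64 * 46^1 ≡ 10 * 72 * 79 * 26 * 46 (mod 199).
Accumulate the product:
10 * 72 = 720 ≡ 123
123 * 79 = 9717 ≡ 165
165 * 26 = 4290 ≡ 111
111 * 46 = 5106 ≡ 131

131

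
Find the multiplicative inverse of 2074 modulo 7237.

4770

7237 = 3×2074 + 1015
2074 = 2×1015 + 44
1015 = 23×44 + 3
44 = 14×3 + 2
3 = 1×2 + 1
2 = 2×1 + 0
gcd(2074, 7237) = 1, so the inverse exists.
Bézout: 1 = 707×7237 − 2467×2074.
So 2074⁻¹ ≡ −2467 ≡ 4770 (mod 7237).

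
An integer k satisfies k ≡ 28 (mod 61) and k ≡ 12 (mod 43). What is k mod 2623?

61⁻¹ mod 43: 61*12 ≡ 1 (mod 43), so 61⁻¹ ≡ 12.
k = 28 + 61*((12 − 28)*12 mod 43) = 28 + 61*23 = 1431.
Check: 1431 mod 61 = 28, 1431 mod 43 = 12. ✓

1431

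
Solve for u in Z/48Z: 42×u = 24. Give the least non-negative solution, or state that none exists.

4

gcd(42, 48) = 6, and 6 | 24, so solutions exist.
Divide through by 6: 7×u ≡ 4 (mod 8).
7⁻¹ ≡ 7 (mod 8).
u ≡ 7×4 ≡ 4 (mod 8).
The smallest non-negative solution is u = 4.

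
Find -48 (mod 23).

21

-48 = -3×23 + 21, so -48 ≡ 21 (mod 23).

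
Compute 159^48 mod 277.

By square-and-multiply:
48 in binary is 110000, i.e. 48 = 32 + 16.
159^1 ≡ 159 (mod 277)
159^2 ≡ 159^2 = 25281 ≡ 74 (mod 277)
159^4 ≡ 74^2 = 5476 ≡ 213 (mod 277)
159^8 ≡ 213^2 = 45369 ≡ 218 (mod 277)
159^16 ≡ 218^2 = 47524 ≡ 157 (mod 277)
159^32 ≡ 157^2 = 24649 ≡ 273 (mod 277)
159^48 = 159^32 * 159^16 ≡ 273 * 157 (mod 277).
273 * 157 = 42861 ≡ 203 (mod 277).

203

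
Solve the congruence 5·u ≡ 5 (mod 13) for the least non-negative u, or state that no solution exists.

1

gcd(5, 13) = 1, so a unique solution mod 13 exists.
5⁻¹ ≡ 8 (mod 13).
u ≡ 8·5 ≡ 1 (mod 13).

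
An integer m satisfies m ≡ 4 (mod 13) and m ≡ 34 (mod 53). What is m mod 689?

511

13⁻¹ mod 53: 13·49 ≡ 1 (mod 53), so 13⁻¹ ≡ 49.
m = 4 + 13·((34 − 4)·49 mod 53) = 4 + 13·39 = 511.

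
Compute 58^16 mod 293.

77

Using repeated squaring:
58^1 ≡ 58 (mod 293)
58^2 ≡ 58^2 = 3364 ≡ 141 (mod 293)
58^4 ≡ 141^2 = 19881 ≡ 250 (mod 293)
58^8 ≡ 250^2 = 62500 ≡ 91 (mod 293)
58^16 ≡ 91^2 = 8281 ≡ 77 (mod 293)
So 58^16 ≡ 77 (mod 293).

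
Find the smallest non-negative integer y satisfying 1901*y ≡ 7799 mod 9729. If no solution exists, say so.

2041

gcd(1901, 9729) = 1, so a unique solution mod 9729 exists.
1901⁻¹ ≡ 1607 (mod 9729).
y ≡ 1607*7799 ≡ 2041 (mod 9729).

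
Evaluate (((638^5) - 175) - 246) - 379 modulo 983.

(638)^5 ≡ 100 (mod 983)
100 - 175 = -75 ≡ 908 (mod 983)
908 - 246 = 662
662 - 379 = 283

283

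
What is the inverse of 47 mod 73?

14

73 = 1×47 + 26
47 = 1×26 + 21
26 = 1×21 + 5
21 = 4×5 + 1
5 = 5×1 + 0
gcd(47, 73) = 1, so the inverse exists.
Back-substitute for 1:
1 = 1×21 − 4×5
  = −4×26 + 5×21
  = 5×47 − 9×26
  = −9×73 + 14×47
So 47⁻¹ ≡ 14 (mod 73).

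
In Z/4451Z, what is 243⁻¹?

2601

By the extended Euclidean algorithm:
4451 = 18·243 + 77
243 = 3·77 + 12
77 = 6·12 + 5
12 = 2·5 + 2
5 = 2·2 + 1
2 = 2·1 + 0
gcd(243, 4451) = 1, so the inverse exists.
Back-substitute for 1:
1 = 1·5 − 2·2
  = −2·12 + 5·5
  = 5·77 − 32·12
  = −32·243 + 101·77
  = 101·4451 − 1850·243
So 243⁻¹ ≡ −1850 ≡ 2601 (mod 4451).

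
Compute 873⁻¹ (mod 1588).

593

1588 = 1·873 + 715
873 = 1·715 + 158
715 = 4·158 + 83
158 = 1·83 + 75
83 = 1·75 + 8
75 = 9·8 + 3
8 = 2·3 + 2
3 = 1·2 + 1
2 = 2·1 + 0
gcd(873, 1588) = 1, so the inverse exists.
Bézout: 1 = −326·1588 + 593·873.
So 873⁻¹ ≡ 593 (mod 1588).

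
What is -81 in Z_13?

10

-81 = -7·13 + 10, so -81 ≡ 10 (mod 13).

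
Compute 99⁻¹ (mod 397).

By the extended Euclidean algorithm:
397 = 4×99 + 1
99 = 99×1 + 0
gcd(99, 397) = 1, so the inverse exists.
Back-substitute for 1:
1 = 1×397 − 4×99
So 99⁻¹ ≡ −4 ≡ 393 (mod 397).

393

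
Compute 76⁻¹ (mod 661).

374

661 = 8×76 + 53
76 = 1×53 + 23
53 = 2×23 + 7
23 = 3×7 + 2
7 = 3×2 + 1
2 = 2×1 + 0
gcd(76, 661) = 1, so the inverse exists.
Back-substitute for 1:
1 = 1×7 − 3×2
  = −3×23 + 10×7
  = 10×53 − 23×23
  = −23×76 + 33×53
  = 33×661 − 287×76
So 76⁻¹ ≡ −287 ≡ 374 (mod 661).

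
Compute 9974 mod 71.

34

9974 = 140×71 + 34, so 9974 ≡ 34 (mod 71).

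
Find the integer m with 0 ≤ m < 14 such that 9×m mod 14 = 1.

11

14 = 1×9 + 5
9 = 1×5 + 4
5 = 1×4 + 1
4 = 4×1 + 0
gcd(9, 14) = 1, so the inverse exists.
Back-substitute for 1:
1 = 1×5 − 1×4
  = −1×9 + 2×5
  = 2×14 − 3×9
So 9⁻¹ ≡ −3 ≡ 11 (mod 14).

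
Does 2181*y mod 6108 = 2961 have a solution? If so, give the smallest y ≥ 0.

gcd(2181, 6108) = 3, and 3 | 2961, so solutions exist.
Divide through by 3: 727*y ≡ 987 (mod 2036).
727⁻¹ ≡ 1011 (mod 2036).
y ≡ 1011*987 ≡ 217 (mod 2036).
The smallest non-negative solution is y = 217.

217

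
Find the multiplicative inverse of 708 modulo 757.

757 = 1×708 + 49
708 = 14×49 + 22
49 = 2×22 + 5
22 = 4×5 + 2
5 = 2×2 + 1
2 = 2×1 + 0
gcd(708, 757) = 1, so the inverse exists.
Back-substitute for 1:
1 = 1×5 − 2×2
  = −2×22 + 9×5
  = 9×49 − 20×22
  = −20×708 + 289×49
  = 289×757 − 309×708
So 708⁻¹ ≡ −309 ≡ 448 (mod 757).

448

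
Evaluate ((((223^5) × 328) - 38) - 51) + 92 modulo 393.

(223)^5 ≡ 217 (mod 393)
217 × 328 = 71176 ≡ 43 (mod 393)
43 - 38 = 5
5 - 51 = -46 ≡ 347 (mod 393)
347 + 92 = 439 ≡ 46 (mod 393)

46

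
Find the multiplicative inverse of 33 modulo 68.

33

Run the extended Euclidean algorithm:
68 = 2·33 + 2
33 = 16·2 + 1
2 = 2·1 + 0
gcd(33, 68) = 1, so the inverse exists.
Back-substitute for 1:
1 = 1·33 − 16·2
  = −16·68 + 33·33
So 33⁻¹ ≡ 33 (mod 68).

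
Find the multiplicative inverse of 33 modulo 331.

321

331 = 10×33 + 1
33 = 33×1 + 0
gcd(33, 331) = 1, so the inverse exists.
Bézout: 1 = 1×331 − 10×33.
So 33⁻¹ ≡ −10 ≡ 321 (mod 331).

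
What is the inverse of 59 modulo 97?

Run the extended Euclidean algorithm:
97 = 1*59 + 38
59 = 1*38 + 21
38 = 1*21 + 17
21 = 1*17 + 4
17 = 4*4 + 1
4 = 4*1 + 0
gcd(59, 97) = 1, so the inverse exists.
Back-substitute for 1:
1 = 1*17 − 4*4
  = −4*21 + 5*17
  = 5*38 − 9*21
  = −9*59 + 14*38
  = 14*97 − 23*59
So 59⁻¹ ≡ −23 ≡ 74 (mod 97).

74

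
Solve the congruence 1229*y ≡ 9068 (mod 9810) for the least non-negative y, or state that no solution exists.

gcd(1229, 9810) = 1, so a unique solution mod 9810 exists.
1229⁻¹ ≡ 6689 (mod 9810).
y ≡ 6689*9068 ≡ 622 (mod 9810).

622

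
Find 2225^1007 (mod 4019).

44

Compute successive squares:
1007 in binary is 1111101111, i.e. 1007 = 512 + 256 + 128 + 64 + 32 + 8 + 4 + 2 + 1.
2225^1 ≡ 2225 (mod 4019)
2225^2 ≡ 2225^2 = 4950625 ≡ 3236 (mod 4019)
2225^4 ≡ 3236^2 = 10471696 ≡ 2201 (mod 4019)
2225^8 ≡ 2201^2 = 4844401 ≡ 1506 (mod 4019)
2225^16 ≡ 1506^2 = 2268036 ≡ 1320 (mod 4019)
2225^32 ≡ 1320^2 = 1742400 ≡ 2173 (mod 4019)
2225^64 ≡ 2173^2 = 4721929 ≡ 3623 (mod 4019)
2225^128 ≡ 3623^2 = 13126129 ≡ 75 (mod 4019)
2225^256 ≡ 75^2 = 5625 ≡ 1606 (mod 4019)
2225^512 ≡ 1606^2 = 2579236 ≡ 3057 (mod 4019)
2225^1007 = 2225^512 · 2225^256 · 2225^128 · 2225^64 · 2225^32 · 2225^8 · 2225^4 · 2225^2 · 2225^1 ≡ 3057 · 1606 · 75 · 3623 · 2173 · 1506 · 2201 · 3236 · 2225 (mod 4019).
Accumulate the product:
3057 · 1606 = 4909542 ≡ 2343
2343 · 75 = 175725 ≡ 2908
2908 · 3623 = 10535684 ≡ 1885
1885 · 2173 = 4096105 ≡ 744
744 · 1506 = 1120464 ≡ 3182
3182 · 2201 = 7003582 ≡ 2484
2484 · 3236 = 8038224 ≡ 224
224 · 2225 = 498400 ≡ 44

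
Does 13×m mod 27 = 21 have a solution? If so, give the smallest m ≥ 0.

12

gcd(13, 27) = 1, so a unique solution mod 27 exists.
13⁻¹ ≡ 25 (mod 27).
m ≡ 25×21 ≡ 12 (mod 27).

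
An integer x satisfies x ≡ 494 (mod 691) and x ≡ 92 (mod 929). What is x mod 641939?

411639

691⁻¹ mod 929: 691·121 ≡ 1 (mod 929), so 691⁻¹ ≡ 121.
x = 494 + 691·((92 − 494)·121 mod 929) = 494 + 691·595 = 411639.
Check: 411639 mod 691 = 494, 411639 mod 929 = 92. ✓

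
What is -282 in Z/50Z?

18

-282 = -6·50 + 18, so -282 ≡ 18 (mod 50).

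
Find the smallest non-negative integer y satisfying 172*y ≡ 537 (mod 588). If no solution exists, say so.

gcd(172, 588) = 4, and 4 does not divide 537.
So the congruence has no solution.

no solution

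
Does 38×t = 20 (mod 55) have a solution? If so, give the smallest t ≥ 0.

15

gcd(38, 55) = 1, so a unique solution mod 55 exists.
38⁻¹ ≡ 42 (mod 55).
t ≡ 42×20 ≡ 15 (mod 55).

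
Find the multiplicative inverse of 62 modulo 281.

68

Apply the Euclidean algorithm and back-substitute:
281 = 4*62 + 33
62 = 1*33 + 29
33 = 1*29 + 4
29 = 7*4 + 1
4 = 4*1 + 0
gcd(62, 281) = 1, so the inverse exists.
Bézout: 1 = −15*281 + 68*62.
So 62⁻¹ ≡ 68 (mod 281).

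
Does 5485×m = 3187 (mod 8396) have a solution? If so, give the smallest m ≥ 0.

gcd(5485, 8396) = 1, so a unique solution mod 8396 exists.
5485⁻¹ ≡ 1445 (mod 8396).
m ≡ 1445×3187 ≡ 4207 (mod 8396).

4207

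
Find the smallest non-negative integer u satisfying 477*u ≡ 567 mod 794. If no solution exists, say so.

gcd(477, 794) = 1, so a unique solution mod 794 exists.
477⁻¹ ≡ 531 (mod 794).
u ≡ 531*567 ≡ 151 (mod 794).

151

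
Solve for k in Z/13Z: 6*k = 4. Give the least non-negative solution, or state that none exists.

5

gcd(6, 13) = 1, so a unique solution mod 13 exists.
6⁻¹ ≡ 11 (mod 13).
k ≡ 11*4 ≡ 5 (mod 13).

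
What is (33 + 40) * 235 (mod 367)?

273

33 + 40 = 73
73 * 235 = 17155 ≡ 273 (mod 367)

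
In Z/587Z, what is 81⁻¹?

By the extended Euclidean algorithm:
587 = 7*81 + 20
81 = 4*20 + 1
20 = 20*1 + 0
gcd(81, 587) = 1, so the inverse exists.
Back-substitute for 1:
1 = 1*81 − 4*20
  = −4*587 + 29*81
So 81⁻¹ ≡ 29 (mod 587).

29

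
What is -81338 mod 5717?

-81338 = -15×5717 + 4417, so -81338 ≡ 4417 (mod 5717).

4417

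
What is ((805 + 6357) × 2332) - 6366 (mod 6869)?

3748

805 + 6357 = 7162 ≡ 293 (mod 6869)
293 × 2332 = 683276 ≡ 3245 (mod 6869)
3245 - 6366 = -3121 ≡ 3748 (mod 6869)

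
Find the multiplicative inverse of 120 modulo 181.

181 = 1×120 + 61
120 = 1×61 + 59
61 = 1×59 + 2
59 = 29×2 + 1
2 = 2×1 + 0
gcd(120, 181) = 1, so the inverse exists.
Back-substitute for 1:
1 = 1×59 − 29×2
  = −29×61 + 30×59
  = 30×120 − 59×61
  = −59×181 + 89×120
So 120⁻¹ ≡ 89 (mod 181).

89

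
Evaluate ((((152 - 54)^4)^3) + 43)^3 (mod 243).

152 - 54 = 98
(98)^4 ≡ 91 (mod 243)
(91)^3 ≡ 28 (mod 243)
28 + 43 = 71
(71)^3 ≡ 215 (mod 243)

215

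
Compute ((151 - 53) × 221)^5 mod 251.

151 - 53 = 98
98 × 221 = 21658 ≡ 72 (mod 251)
(72)^5 ≡ 47 (mod 251)

47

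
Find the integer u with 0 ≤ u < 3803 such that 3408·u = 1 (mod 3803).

Apply the Euclidean algorithm and back-substitute:
3803 = 1×3408 + 395
3408 = 8×395 + 248
395 = 1×248 + 147
248 = 1×147 + 101
147 = 1×101 + 46
101 = 2×46 + 9
46 = 5×9 + 1
9 = 9×1 + 0
gcd(3408, 3803) = 1, so the inverse exists.
Bézout: 1 = 371×3803 − 414×3408.
So 3408⁻¹ ≡ −414 ≡ 3389 (mod 3803).

3389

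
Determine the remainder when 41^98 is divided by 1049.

596

98 in binary is 1100010, i.e. 98 = 64 + 32 + 2.
41^1 ≡ 41 (mod 1049)
41^2 ≡ 41^2 = 1681 ≡ 632 (mod 1049)
41^4 ≡ 632^2 = 399424 ≡ 804 (mod 1049)
41^8 ≡ 804^2 = 646416 ≡ 232 (mod 1049)
41^16 ≡ 232^2 = 53824 ≡ 325 (mod 1049)
41^32 ≡ 325^2 = 105625 ≡ 725 (mod 1049)
41^64 ≡ 725^2 = 525625 ≡ 76 (mod 1049)
41^98 = 41^64 * 41^32 * 41^2 ≡ 76 * 725 * 632 (mod 1049).
Accumulate the product:
76 * 725 = 55100 ≡ 552
552 * 632 = 348864 ≡ 596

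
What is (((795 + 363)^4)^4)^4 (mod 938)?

795 + 363 = 1158 ≡ 220 (mod 938)
(220)^4 ≡ 676 (mod 938)
(676)^4 ≡ 760 (mod 938)
(760)^4 ≡ 116 (mod 938)

116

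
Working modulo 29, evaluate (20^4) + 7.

(20)^4 ≡ 7 (mod 29)
7 + 7 = 14

14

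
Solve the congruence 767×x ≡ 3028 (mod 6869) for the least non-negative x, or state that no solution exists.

4034

gcd(767, 6869) = 1, so a unique solution mod 6869 exists.
767⁻¹ ≡ 5051 (mod 6869).
x ≡ 5051×3028 ≡ 4034 (mod 6869).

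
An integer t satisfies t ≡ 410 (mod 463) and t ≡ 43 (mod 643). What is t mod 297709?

218020

463⁻¹ mod 643: 463×25 ≡ 1 (mod 643), so 463⁻¹ ≡ 25.
t = 410 + 463×((43 − 410)×25 mod 643) = 410 + 463×470 = 218020.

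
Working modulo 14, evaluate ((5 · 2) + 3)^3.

5 · 2 = 10
10 + 3 = 13
(13)^3 ≡ 13 (mod 14)

13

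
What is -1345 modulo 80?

-1345 = -17*80 + 15, so -1345 ≡ 15 (mod 80).

15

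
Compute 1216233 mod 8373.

1216233 = 145·8373 + 2148, so 1216233 ≡ 2148 (mod 8373).

2148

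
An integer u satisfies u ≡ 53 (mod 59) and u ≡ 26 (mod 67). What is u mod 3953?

3711

59⁻¹ mod 67: 59*25 ≡ 1 (mod 67), so 59⁻¹ ≡ 25.
u = 53 + 59*((26 − 53)*25 mod 67) = 53 + 59*62 = 3711.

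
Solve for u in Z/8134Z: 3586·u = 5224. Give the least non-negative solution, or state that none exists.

gcd(3586, 8134) = 2, and 2 | 5224, so solutions exist.
Divide through by 2: 1793·u = 2612 (mod 4067).
1793⁻¹ ≡ 2080 (mod 4067).
u ≡ 2080·2612 ≡ 3515 (mod 4067).
The smallest non-negative solution is u = 3515.

3515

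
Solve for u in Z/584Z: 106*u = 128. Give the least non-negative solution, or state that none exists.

gcd(106, 584) = 2, and 2 | 128, so solutions exist.
Divide through by 2: 53*u mod 292 = 64.
53⁻¹ ≡ 281 (mod 292).
u ≡ 281*64 ≡ 172 (mod 292).
The smallest non-negative solution is u = 172.

172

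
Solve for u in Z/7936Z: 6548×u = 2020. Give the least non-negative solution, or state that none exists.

1285

gcd(6548, 7936) = 4, and 4 | 2020, so solutions exist.
Divide through by 4: 1637×u ≡ 505 (mod 1984).
1637⁻¹ ≡ 749 (mod 1984).
u ≡ 749×505 ≡ 1285 (mod 1984).
The smallest non-negative solution is u = 1285.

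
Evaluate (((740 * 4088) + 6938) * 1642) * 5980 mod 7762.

4212

740 * 4088 = 3025120 ≡ 5702 (mod 7762)
5702 + 6938 = 12640 ≡ 4878 (mod 7762)
4878 * 1642 = 8009676 ≡ 7054 (mod 7762)
7054 * 5980 = 42182920 ≡ 4212 (mod 7762)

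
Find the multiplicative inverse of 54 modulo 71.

25

71 = 1·54 + 17
54 = 3·17 + 3
17 = 5·3 + 2
3 = 1·2 + 1
2 = 2·1 + 0
gcd(54, 71) = 1, so the inverse exists.
Back-substitute for 1:
1 = 1·3 − 1·2
  = −1·17 + 6·3
  = 6·54 − 19·17
  = −19·71 + 25·54
So 54⁻¹ ≡ 25 (mod 71).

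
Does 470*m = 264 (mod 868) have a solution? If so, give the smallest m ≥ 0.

gcd(470, 868) = 2, and 2 | 264, so solutions exist.
Divide through by 2: 235*m = 132 (mod 434).
235⁻¹ ≡ 205 (mod 434).
m ≡ 205*132 ≡ 152 (mod 434).
The smallest non-negative solution is m = 152.

152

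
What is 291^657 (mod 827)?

Using repeated squaring:
657 in binary is 1010010001, i.e. 657 = 512 + 128 + 16 + 1.
291^1 ≡ 291 (mod 827)
291^2 ≡ 291^2 = 84681 ≡ 327 (mod 827)
291^4 ≡ 327^2 = 106929 ≡ 246 (mod 827)
291^8 ≡ 246^2 = 60516 ≡ 145 (mod 827)
291^16 ≡ 145^2 = 21025 ≡ 350 (mod 827)
291^32 ≡ 350^2 = 122500 ≡ 104 (mod 827)
291^64 ≡ 104^2 = 10816 ≡ 65 (mod 827)
291^128 ≡ 65^2 = 4225 ≡ 90 (mod 827)
291^256 ≡ 90^2 = 8100 ≡ 657 (mod 827)
291^512 ≡ 657^2 = 431649 ≡ 782 (mod 827)
291^657 = 291^512 · 291^128 · 291^16 · 291^1 ≡ 782 · 90 · 350 · 291 (mod 827).
Accumulate the product:
782 · 90 = 70380 ≡ 85
85 · 350 = 29750 ≡ 805
805 · 291 = 234255 ≡ 214

214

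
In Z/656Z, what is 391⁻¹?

656 = 1*391 + 265
391 = 1*265 + 126
265 = 2*126 + 13
126 = 9*13 + 9
13 = 1*9 + 4
9 = 2*4 + 1
4 = 4*1 + 0
gcd(391, 656) = 1, so the inverse exists.
Back-substitute for 1:
1 = 1*9 − 2*4
  = −2*13 + 3*9
  = 3*126 − 29*13
  = −29*265 + 61*126
  = 61*391 − 90*265
  = −90*656 + 151*391
So 391⁻¹ ≡ 151 (mod 656).

151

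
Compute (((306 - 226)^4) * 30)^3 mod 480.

0

306 - 226 = 80
(80)^4 ≡ 160 (mod 480)
160 * 30 = 4800 ≡ 0 (mod 480)
(0)^3 ≡ 0 (mod 480)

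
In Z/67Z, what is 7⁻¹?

48

Apply the Euclidean algorithm and back-substitute:
67 = 9·7 + 4
7 = 1·4 + 3
4 = 1·3 + 1
3 = 3·1 + 0
gcd(7, 67) = 1, so the inverse exists.
Back-substitute for 1:
1 = 1·4 − 1·3
  = −1·7 + 2·4
  = 2·67 − 19·7
So 7⁻¹ ≡ −19 ≡ 48 (mod 67).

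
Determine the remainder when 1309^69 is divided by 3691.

69 in binary is 1000101, i.e. 69 = 64 + 4 + 1.
1309^1 ≡ 1309 (mod 3691)
1309^2 ≡ 1309^2 = 1713481 ≡ 857 (mod 3691)
1309^4 ≡ 857^2 = 734449 ≡ 3631 (mod 3691)
1309^8 ≡ 3631^2 = 13184161 ≡ 3600 (mod 3691)
1309^16 ≡ 3600^2 = 12960000 ≡ 899 (mod 3691)
1309^32 ≡ 899^2 = 808201 ≡ 3563 (mod 3691)
1309^64 ≡ 3563^2 = 12694969 ≡ 1620 (mod 3691)
1309^69 = 1309^64 · 1309^4 · 1309^1 ≡ 1620 · 3631 · 1309 (mod 3691).
Accumulate the product:
1620 · 3631 = 5882220 ≡ 2457
2457 · 1309 = 3216213 ≡ 1352

1352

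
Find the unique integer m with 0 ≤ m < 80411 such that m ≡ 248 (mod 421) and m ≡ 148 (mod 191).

28034

421⁻¹ mod 191: 421·49 ≡ 1 (mod 191), so 421⁻¹ ≡ 49.
m = 248 + 421·((148 − 248)·49 mod 191) = 248 + 421·66 = 28034.
Check: 28034 mod 421 = 248, 28034 mod 191 = 148. ✓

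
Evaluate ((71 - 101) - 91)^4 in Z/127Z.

71 - 101 = -30 ≡ 97 (mod 127)
97 - 91 = 6
(6)^4 ≡ 26 (mod 127)

26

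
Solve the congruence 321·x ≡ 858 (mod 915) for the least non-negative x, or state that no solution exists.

168

gcd(321, 915) = 3, and 3 | 858, so solutions exist.
Divide through by 3: 107·x ≡ 286 mod 305.
107⁻¹ ≡ 248 (mod 305).
x ≡ 248·286 ≡ 168 (mod 305).
The smallest non-negative solution is x = 168.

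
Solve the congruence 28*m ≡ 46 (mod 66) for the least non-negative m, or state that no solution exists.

gcd(28, 66) = 2, and 2 | 46, so solutions exist.
Divide through by 2: 14*m ≡ 23 (mod 33).
14⁻¹ ≡ 26 (mod 33).
m ≡ 26*23 ≡ 4 (mod 33).
The smallest non-negative solution is m = 4.

4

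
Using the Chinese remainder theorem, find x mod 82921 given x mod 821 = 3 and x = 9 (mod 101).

13139

821⁻¹ mod 101: 821*70 ≡ 1 (mod 101), so 821⁻¹ ≡ 70.
x = 3 + 821*((9 − 3)*70 mod 101) = 3 + 821*16 = 13139.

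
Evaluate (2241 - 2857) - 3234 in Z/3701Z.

3552

2241 - 2857 = -616 ≡ 3085 (mod 3701)
3085 - 3234 = -149 ≡ 3552 (mod 3701)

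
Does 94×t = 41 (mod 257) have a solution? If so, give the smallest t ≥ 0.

118

gcd(94, 257) = 1, so a unique solution mod 257 exists.
94⁻¹ ≡ 216 (mod 257).
t ≡ 216×41 ≡ 118 (mod 257).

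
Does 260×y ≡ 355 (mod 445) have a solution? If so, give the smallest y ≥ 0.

gcd(260, 445) = 5, and 5 | 355, so solutions exist.
Divide through by 5: 52×y ≡ 71 mod 89.
52⁻¹ ≡ 12 (mod 89).
y ≡ 12×71 ≡ 51 (mod 89).
The smallest non-negative solution is y = 51.

51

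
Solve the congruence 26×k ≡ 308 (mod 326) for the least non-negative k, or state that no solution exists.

gcd(26, 326) = 2, and 2 | 308, so solutions exist.
Divide through by 2: 13×k = 154 (mod 163).
13⁻¹ ≡ 138 (mod 163).
k ≡ 138×154 ≡ 62 (mod 163).
The smallest non-negative solution is k = 62.

62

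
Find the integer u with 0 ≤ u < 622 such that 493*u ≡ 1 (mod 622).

135

622 = 1×493 + 129
493 = 3×129 + 106
129 = 1×106 + 23
106 = 4×23 + 14
23 = 1×14 + 9
14 = 1×9 + 5
9 = 1×5 + 4
5 = 1×4 + 1
4 = 4×1 + 0
gcd(493, 622) = 1, so the inverse exists.
Bézout: 1 = −107×622 + 135×493.
So 493⁻¹ ≡ 135 (mod 622).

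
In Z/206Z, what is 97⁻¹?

Apply the Euclidean algorithm and back-substitute:
206 = 2*97 + 12
97 = 8*12 + 1
12 = 12*1 + 0
gcd(97, 206) = 1, so the inverse exists.
Bézout: 1 = −8*206 + 17*97.
So 97⁻¹ ≡ 17 (mod 206).

17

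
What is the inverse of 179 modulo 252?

107

252 = 1×179 + 73
179 = 2×73 + 33
73 = 2×33 + 7
33 = 4×7 + 5
7 = 1×5 + 2
5 = 2×2 + 1
2 = 2×1 + 0
gcd(179, 252) = 1, so the inverse exists.
Back-substitute for 1:
1 = 1×5 − 2×2
  = −2×7 + 3×5
  = 3×33 − 14×7
  = −14×73 + 31×33
  = 31×179 − 76×73
  = −76×252 + 107×179
So 179⁻¹ ≡ 107 (mod 252).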